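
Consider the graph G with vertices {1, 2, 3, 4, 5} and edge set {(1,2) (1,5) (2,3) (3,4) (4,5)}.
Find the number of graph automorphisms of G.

10

Every vertex has degree 2 and the graph is connected, so G is the 5-cycle C_5. C_5 has 5 rotations and 5 reflections, so Aut(C_5) ≅ D_5 of order 10.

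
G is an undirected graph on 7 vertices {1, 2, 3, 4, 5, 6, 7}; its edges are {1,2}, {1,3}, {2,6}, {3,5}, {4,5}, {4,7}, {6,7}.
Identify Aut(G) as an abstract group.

D_7

Every vertex has degree 2 and the graph is connected, so G is the 7-cycle C_7. The automorphisms of the 7-cycle are exactly the symmetries of a regular 7-gon: the dihedral group D_7, |D_7| = 14.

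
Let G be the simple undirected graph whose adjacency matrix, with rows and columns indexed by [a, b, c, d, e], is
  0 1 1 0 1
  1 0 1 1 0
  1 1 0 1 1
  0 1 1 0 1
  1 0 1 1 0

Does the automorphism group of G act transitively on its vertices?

No

Vertex c is the only vertex of degree 4, so every automorphism fixes it; G is not vertex-transitive.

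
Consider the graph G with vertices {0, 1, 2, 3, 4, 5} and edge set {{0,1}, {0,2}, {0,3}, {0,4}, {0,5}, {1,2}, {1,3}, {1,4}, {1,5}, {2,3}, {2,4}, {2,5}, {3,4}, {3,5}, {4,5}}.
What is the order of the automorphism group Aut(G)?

720

All 6 vertices are pairwise adjacent: G = K_6. Every bijection on the vertex set is an automorphism of K_6; hence Aut(K_6) ≅ S_6, order 720.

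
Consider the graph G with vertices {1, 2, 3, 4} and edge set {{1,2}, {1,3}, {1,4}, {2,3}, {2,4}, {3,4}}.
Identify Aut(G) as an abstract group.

Every vertex has degree 3, so G is the complete graph K_4. Any permutation of the 4 vertices preserves K_4, so Aut(K_4) = S_4 of order 4! = 24.

S_4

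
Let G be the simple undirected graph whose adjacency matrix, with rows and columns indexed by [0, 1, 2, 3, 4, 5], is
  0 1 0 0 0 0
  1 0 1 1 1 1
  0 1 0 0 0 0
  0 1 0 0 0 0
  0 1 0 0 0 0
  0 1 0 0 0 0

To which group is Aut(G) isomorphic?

S_5

Vertex 1 has degree 5 and every other vertex has degree 1, so G is the star K_{1,5} with centre 1. The 5 leaves are pairwise interchangeable while the centre is fixed, giving Aut(G) = S_5.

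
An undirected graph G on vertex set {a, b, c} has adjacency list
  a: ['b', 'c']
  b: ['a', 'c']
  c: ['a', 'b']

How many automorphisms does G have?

Every vertex has degree 2, so G is the complete graph K_3. Any permutation of the 3 vertices preserves K_3, so Aut(K_3) = S_3 of order 3! = 6.

6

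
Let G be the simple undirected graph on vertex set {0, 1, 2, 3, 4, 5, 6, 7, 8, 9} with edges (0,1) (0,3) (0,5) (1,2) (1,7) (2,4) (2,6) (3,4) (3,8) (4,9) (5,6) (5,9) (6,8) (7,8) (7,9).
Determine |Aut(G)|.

G is 3-regular on 10 vertices with no triangles and no 4-cycles (girth 5): this is the Petersen graph. It is a classical fact that the Petersen graph has automorphism group S_5 (order 120), arising from its description as the Kneser graph K(5,2).

120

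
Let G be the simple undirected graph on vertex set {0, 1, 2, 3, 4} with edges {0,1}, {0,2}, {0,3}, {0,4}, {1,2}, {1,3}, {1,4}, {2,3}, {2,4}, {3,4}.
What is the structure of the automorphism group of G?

S_5

All 5 vertices are pairwise adjacent: G = K_5. Every bijection on the vertex set is an automorphism of K_5; hence Aut(K_5) ≅ S_5, order 120.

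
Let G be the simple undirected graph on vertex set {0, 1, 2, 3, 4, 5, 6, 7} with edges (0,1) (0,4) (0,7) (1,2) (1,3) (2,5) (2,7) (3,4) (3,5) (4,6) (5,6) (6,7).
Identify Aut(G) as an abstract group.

the hyperoctahedral group B_3

G is 3-regular and bipartite on 2^3 = 8 vertices with girth 4; it is the hypercube graph Q_3. Aut(Q_3) consists of the signed permutations of the 3 coordinate axes: 3! permutations times 2^3 sign flips, so |Aut| = 2^3·3! = 48.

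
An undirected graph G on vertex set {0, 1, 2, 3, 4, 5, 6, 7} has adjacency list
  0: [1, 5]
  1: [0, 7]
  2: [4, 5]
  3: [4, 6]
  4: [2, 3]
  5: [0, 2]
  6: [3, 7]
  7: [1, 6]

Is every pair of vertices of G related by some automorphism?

Every vertex has degree 2 and the graph is connected, so G is the 8-cycle C_8. C_8 has 8 rotations and 8 reflections, so Aut(C_8) ≅ D_8 of order 16. This group acts transitively on the 8 vertices.

Yes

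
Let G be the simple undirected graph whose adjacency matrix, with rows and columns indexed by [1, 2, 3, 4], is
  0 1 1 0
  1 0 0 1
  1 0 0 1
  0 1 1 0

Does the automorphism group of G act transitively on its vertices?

G is 2-regular and bipartite on 2^2 = 4 vertices with girth 4; it is the hypercube graph Q_2. The symmetry group of the 2-cube is the hyperoctahedral group B_2 = Z_2 ≀ S_2, of order 2^2·2! = 8. This group acts transitively on the 4 vertices.

Yes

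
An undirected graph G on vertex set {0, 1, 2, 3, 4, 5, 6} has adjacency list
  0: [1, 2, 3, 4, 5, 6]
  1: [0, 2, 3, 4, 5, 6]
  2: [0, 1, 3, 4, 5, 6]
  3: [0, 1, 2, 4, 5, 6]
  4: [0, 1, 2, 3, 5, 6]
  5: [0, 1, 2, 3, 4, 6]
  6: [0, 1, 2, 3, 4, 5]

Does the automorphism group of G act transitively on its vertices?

Yes

Every vertex has degree 6, so G is the complete graph K_7. Any permutation of the 7 vertices preserves K_7, so Aut(K_7) = S_7 of order 7! = 5040. This group acts transitively on the 7 vertices.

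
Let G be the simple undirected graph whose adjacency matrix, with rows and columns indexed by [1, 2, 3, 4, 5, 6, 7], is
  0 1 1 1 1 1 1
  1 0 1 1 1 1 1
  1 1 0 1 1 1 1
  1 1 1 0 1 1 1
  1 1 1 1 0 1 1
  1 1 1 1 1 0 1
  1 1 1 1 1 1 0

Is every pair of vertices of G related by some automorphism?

Every vertex has degree 6, so G is the complete graph K_7. Every bijection on the vertex set is an automorphism of K_7; hence Aut(K_7) ≅ S_7, order 5040. Under this action every vertex can be carried to every other, so G is vertex-transitive.

Yes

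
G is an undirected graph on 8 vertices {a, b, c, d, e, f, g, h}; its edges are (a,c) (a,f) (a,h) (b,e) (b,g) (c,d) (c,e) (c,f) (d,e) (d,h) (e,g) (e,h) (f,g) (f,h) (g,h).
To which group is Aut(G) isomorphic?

1

Degrees alone do not determine every vertex (e.g. a and d both have degree 3), but their neighbour-degree multisets differ: N(a) has degrees [4, 4, 5] while N(d) has degrees [4, 5, 5]. Repeating this refinement separates all vertices, so the only automorphism is the identity.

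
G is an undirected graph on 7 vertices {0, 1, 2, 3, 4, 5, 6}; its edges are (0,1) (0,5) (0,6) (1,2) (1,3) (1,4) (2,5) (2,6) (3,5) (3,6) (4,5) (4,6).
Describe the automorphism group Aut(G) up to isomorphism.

S_3 × S_4

The vertices split by degree into {1, 5, 6} (degree 4) and {0, 2, 3, 4} (degree 3); every edge runs between the two parts, so G is the complete bipartite graph K_{3,4}. Automorphisms preserve the bipartition setwise (since the parts differ in size) and act as S_3 × S_4 within it; |Aut| = 144.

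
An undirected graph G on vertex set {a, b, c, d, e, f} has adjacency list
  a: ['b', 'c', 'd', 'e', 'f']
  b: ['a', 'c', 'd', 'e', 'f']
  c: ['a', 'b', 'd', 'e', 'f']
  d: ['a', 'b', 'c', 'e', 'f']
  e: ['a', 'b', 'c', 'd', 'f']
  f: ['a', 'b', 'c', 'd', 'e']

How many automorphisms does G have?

Every vertex has degree 5, so G is the complete graph K_6. Every bijection on the vertex set is an automorphism of K_6; hence Aut(K_6) ≅ S_6, order 720.

720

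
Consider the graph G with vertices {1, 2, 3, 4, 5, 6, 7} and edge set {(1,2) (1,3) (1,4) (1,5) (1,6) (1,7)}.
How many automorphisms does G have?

720

Vertex 1 has degree 6 and every other vertex has degree 1, so G is the star K_{1,6} with centre 1. Any automorphism fixes the centre and permutes the 6 leaves freely, so Aut(G) ≅ S_6 of order 6! = 720.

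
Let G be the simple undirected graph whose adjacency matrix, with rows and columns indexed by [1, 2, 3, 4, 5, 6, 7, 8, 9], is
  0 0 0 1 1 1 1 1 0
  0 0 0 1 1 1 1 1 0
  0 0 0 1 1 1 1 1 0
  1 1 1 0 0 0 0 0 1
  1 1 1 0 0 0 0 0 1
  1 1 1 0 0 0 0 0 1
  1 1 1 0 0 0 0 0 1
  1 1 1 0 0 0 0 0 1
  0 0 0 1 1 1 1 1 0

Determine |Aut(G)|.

The vertices split by degree into {1, 2, 3, 9} (degree 5) and {4, 5, 6, 7, 8} (degree 4); every edge runs between the two parts, so G is the complete bipartite graph K_{4,5}. The parts have unequal sizes, so no automorphism swaps them; each part is permuted independently, giving S_5 × S_4 of order 5!·4! = 2880.

2880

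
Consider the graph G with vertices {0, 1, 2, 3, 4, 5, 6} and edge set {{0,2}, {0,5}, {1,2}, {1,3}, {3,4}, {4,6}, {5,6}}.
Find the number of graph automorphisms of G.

Every vertex has degree 2 and the graph is connected, so G is the 7-cycle C_7. C_7 has 7 rotations and 7 reflections, so Aut(C_7) ≅ D_7 of order 14.

14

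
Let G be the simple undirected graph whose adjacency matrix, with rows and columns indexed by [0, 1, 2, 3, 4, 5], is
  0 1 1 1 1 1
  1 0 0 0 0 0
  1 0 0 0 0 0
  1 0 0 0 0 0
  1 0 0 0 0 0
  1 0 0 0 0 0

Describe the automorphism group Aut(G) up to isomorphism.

Vertex 0 has degree 5 and every other vertex has degree 1, so G is the star K_{1,5} with centre 0. Any automorphism fixes the centre and permutes the 5 leaves freely, so Aut(G) ≅ S_5 of order 5! = 120.

S_5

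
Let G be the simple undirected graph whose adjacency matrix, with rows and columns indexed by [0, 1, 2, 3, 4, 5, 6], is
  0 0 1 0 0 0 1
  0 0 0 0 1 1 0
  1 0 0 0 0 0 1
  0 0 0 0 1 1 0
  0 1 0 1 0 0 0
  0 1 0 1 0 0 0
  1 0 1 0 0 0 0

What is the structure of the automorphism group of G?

D_4 × D_3

G has two connected components, {1, 3, 4, 5} and {0, 2, 6}; each is 2-regular, so G = C_4 ⊔ C_3. The components are non-isomorphic (different sizes), so Aut(G) = Aut(C_4) × Aut(C_3) = D_4 × D_3 of order 8·6 = 48.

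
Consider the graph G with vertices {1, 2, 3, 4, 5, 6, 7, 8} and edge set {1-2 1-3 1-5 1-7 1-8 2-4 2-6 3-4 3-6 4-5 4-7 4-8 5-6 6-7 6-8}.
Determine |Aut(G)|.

720

The vertices split by degree into {1, 4, 6} (degree 5) and {2, 3, 5, 7, 8} (degree 3); every edge runs between the two parts, so G is the complete bipartite graph K_{3,5}. The parts have unequal sizes, so no automorphism swaps them; each part is permuted independently, giving S_5 × S_3 of order 5!·3! = 720.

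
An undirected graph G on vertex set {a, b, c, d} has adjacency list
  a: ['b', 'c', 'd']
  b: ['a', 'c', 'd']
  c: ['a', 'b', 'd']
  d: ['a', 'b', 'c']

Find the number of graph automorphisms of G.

24

All 4 vertices are pairwise adjacent: G = K_4. Any permutation of the 4 vertices preserves K_4, so Aut(K_4) = S_4 of order 4! = 24.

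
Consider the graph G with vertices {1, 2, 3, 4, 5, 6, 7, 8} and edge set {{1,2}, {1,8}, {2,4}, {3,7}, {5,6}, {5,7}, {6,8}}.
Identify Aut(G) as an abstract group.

the cyclic group of order 2

The degree sequence is [2, 2, 1, 1, 2, 2, 2, 2]; the two degree-1 vertices 3 and 4 are the ends of a path, so G = P_8. A path has exactly one nontrivial symmetry — reversal — giving Aut(G) of order 2.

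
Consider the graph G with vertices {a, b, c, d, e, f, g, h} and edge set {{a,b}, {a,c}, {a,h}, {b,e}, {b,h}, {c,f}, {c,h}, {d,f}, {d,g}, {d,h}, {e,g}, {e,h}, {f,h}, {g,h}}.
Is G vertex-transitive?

Vertex h is the only vertex of degree 7, so every automorphism fixes it; G is not vertex-transitive.

No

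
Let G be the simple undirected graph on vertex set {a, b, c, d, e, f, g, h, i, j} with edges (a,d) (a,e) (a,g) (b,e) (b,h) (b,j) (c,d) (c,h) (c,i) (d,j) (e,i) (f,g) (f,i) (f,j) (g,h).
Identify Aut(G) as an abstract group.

G is 3-regular on 10 vertices with no triangles and no 4-cycles (girth 5): this is the Petersen graph. It is a classical fact that the Petersen graph has automorphism group S_5 (order 120), arising from its description as the Kneser graph K(5,2).

the symmetric group S_5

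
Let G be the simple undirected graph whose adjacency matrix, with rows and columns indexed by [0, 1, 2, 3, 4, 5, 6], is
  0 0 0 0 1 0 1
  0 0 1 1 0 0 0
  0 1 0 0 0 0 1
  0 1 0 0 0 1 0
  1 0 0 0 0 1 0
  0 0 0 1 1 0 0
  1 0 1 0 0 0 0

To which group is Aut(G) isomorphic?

G is 2-regular and connected on 7 vertices, i.e. the cycle C_7. C_7 has 7 rotations and 7 reflections, so Aut(C_7) ≅ D_7 of order 14.

the dihedral group of order 14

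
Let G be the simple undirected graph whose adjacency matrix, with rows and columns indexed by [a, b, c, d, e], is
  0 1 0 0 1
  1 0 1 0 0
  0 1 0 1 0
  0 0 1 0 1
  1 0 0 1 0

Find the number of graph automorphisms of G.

Every vertex has degree 2 and the graph is connected, so G is the 5-cycle C_5. C_5 has 5 rotations and 5 reflections, so Aut(C_5) ≅ D_5 of order 10.

10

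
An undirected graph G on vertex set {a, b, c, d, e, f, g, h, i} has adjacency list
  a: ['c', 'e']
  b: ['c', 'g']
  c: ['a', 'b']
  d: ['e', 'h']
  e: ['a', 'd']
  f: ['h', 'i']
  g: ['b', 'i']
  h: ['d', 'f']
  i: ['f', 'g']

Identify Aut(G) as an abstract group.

G is 2-regular and connected on 9 vertices, i.e. the cycle C_9. C_9 has 9 rotations and 9 reflections, so Aut(C_9) ≅ D_9 of order 18.

the dihedral group of order 18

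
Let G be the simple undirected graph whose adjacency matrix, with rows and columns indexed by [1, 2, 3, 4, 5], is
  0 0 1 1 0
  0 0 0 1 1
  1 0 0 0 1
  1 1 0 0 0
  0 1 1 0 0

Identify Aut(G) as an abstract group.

the dihedral group of order 10

G is 2-regular and connected on 5 vertices, i.e. the cycle C_5. C_5 has 5 rotations and 5 reflections, so Aut(C_5) ≅ D_5 of order 10.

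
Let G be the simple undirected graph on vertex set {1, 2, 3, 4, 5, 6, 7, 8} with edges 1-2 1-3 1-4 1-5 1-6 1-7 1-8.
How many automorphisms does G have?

5040

Vertex 1 has degree 7 and every other vertex has degree 1, so G is the star K_{1,7} with centre 1. Any automorphism fixes the centre and permutes the 7 leaves freely, so Aut(G) ≅ S_7 of order 7! = 5040.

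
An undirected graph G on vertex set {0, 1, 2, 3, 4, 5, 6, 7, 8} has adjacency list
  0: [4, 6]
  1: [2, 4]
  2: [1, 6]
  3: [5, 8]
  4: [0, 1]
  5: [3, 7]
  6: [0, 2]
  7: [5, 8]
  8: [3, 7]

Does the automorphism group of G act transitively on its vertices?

G has two connected components, {0, 1, 2, 4, 6} and {3, 5, 7, 8}; each is 2-regular, so G = C_5 ⊔ C_4. The orbit of 0 under Aut(G) is {0, 1, 2, 4, 6}, which does not contain 3, so G is not vertex-transitive.

No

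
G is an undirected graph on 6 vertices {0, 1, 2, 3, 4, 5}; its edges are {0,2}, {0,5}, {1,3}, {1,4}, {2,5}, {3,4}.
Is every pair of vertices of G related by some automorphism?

Yes

G has two connected components, {0, 2, 5} and {1, 3, 4}; each is 2-regular, so G = C_3 ⊔ C_3. Aut of a disjoint union of two copies of C_3 is the wreath product D_3 ≀ Z_2, of order 2·6² = 72. Under this action every vertex can be carried to every other, so G is vertex-transitive.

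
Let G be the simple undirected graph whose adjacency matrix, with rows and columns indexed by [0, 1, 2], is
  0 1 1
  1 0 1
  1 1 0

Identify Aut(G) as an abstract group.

All 3 vertices are pairwise adjacent: G = K_3. Every bijection on the vertex set is an automorphism of K_3; hence Aut(K_3) ≅ S_3, order 6.

S_3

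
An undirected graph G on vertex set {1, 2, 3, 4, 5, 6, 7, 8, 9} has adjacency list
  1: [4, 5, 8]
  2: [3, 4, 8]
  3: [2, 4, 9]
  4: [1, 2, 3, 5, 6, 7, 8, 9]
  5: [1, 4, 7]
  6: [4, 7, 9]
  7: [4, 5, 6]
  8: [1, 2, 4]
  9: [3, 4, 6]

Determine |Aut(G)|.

16

Vertex 4 is the unique vertex of degree 8; the remaining 8 vertices each have degree 3 and induce a cycle, so G is the wheel on 9 vertices with hub 4. Every automorphism fixes the hub and acts on the rim 8-cycle, so Aut(G) ≅ Aut(C_8) = D_8 of order 16.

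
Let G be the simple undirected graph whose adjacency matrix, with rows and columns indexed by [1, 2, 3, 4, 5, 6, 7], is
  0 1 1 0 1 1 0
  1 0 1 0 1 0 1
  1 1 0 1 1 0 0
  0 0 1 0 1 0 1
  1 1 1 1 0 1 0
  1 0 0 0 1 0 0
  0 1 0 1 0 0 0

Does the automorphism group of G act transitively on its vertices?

No

Vertex 4 is the only vertex of degree 3, so every automorphism fixes it; G is not vertex-transitive.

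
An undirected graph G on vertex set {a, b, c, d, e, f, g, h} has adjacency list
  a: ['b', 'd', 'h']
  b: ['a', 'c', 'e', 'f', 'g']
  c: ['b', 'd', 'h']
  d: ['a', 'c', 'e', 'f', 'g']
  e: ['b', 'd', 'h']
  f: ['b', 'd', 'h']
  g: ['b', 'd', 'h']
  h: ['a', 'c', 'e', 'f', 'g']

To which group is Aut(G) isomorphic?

S_3 × S_5

The vertices split by degree into {b, d, h} (degree 5) and {a, c, e, f, g} (degree 3); every edge runs between the two parts, so G is the complete bipartite graph K_{3,5}. Automorphisms preserve the bipartition setwise (since the parts differ in size) and act as S_3 × S_5 within it; |Aut| = 720.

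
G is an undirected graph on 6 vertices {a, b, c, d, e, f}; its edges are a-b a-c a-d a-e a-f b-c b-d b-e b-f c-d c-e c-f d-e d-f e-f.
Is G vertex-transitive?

Yes

All 6 vertices are pairwise adjacent: G = K_6. Any permutation of the 6 vertices preserves K_6, so Aut(K_6) = S_6 of order 6! = 720. Under this action every vertex can be carried to every other, so G is vertex-transitive.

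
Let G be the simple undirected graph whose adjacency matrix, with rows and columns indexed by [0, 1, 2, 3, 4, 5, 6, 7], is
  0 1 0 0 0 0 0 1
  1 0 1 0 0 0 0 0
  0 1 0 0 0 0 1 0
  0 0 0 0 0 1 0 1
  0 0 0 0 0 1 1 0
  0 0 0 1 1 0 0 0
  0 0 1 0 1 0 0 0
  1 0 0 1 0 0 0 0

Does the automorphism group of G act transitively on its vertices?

G is 2-regular and connected on 8 vertices, i.e. the cycle C_8. C_8 has 8 rotations and 8 reflections, so Aut(C_8) ≅ D_8 of order 16. This group acts transitively on the 8 vertices.

Yes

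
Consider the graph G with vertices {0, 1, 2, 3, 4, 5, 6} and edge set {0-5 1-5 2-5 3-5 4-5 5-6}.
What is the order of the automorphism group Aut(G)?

720

Vertex 5 has degree 6 and every other vertex has degree 1, so G is the star K_{1,6} with centre 5. The 6 leaves are pairwise interchangeable while the centre is fixed, giving Aut(G) = S_6.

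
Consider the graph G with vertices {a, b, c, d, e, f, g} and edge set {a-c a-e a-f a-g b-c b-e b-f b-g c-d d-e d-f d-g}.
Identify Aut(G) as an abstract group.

S_4 × S_3

The vertices split by degree into {a, b, d} (degree 4) and {c, e, f, g} (degree 3); every edge runs between the two parts, so G is the complete bipartite graph K_{3,4}. Automorphisms preserve the bipartition setwise (since the parts differ in size) and act as S_4 × S_3 within it; |Aut| = 144.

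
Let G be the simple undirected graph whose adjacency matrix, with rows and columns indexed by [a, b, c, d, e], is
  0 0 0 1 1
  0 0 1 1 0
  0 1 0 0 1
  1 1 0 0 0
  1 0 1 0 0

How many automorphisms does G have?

10

Every vertex has degree 2 and the graph is connected, so G is the 5-cycle C_5. C_5 has 5 rotations and 5 reflections, so Aut(C_5) ≅ D_5 of order 10.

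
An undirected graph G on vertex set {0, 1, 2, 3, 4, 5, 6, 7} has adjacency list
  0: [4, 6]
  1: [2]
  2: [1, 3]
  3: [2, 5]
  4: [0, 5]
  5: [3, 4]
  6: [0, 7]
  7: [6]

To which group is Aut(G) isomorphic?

the cyclic group of order 2

The degree sequence is [2, 1, 2, 2, 2, 2, 2, 1]; the two degree-1 vertices 1 and 7 are the ends of a path, so G = P_8. A path has exactly one nontrivial symmetry — reversal — giving Aut(G) of order 2.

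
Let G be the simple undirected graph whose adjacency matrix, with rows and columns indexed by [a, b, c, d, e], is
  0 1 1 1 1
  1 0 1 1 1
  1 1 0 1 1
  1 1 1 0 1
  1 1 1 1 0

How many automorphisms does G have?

All 5 vertices are pairwise adjacent: G = K_5. Any permutation of the 5 vertices preserves K_5, so Aut(K_5) = S_5 of order 5! = 120.

120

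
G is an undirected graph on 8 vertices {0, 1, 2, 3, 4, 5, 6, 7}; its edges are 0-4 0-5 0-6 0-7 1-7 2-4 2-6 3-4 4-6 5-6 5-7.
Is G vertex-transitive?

Vertex 2 is the only vertex of degree 2, so every automorphism fixes it; G is not vertex-transitive.

No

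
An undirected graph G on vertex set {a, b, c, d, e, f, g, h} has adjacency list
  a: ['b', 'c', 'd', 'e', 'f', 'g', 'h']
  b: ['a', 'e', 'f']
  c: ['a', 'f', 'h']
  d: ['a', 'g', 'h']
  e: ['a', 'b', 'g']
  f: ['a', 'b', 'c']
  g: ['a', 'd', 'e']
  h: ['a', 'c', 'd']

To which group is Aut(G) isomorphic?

Vertex a is the unique vertex of degree 7; the remaining 7 vertices each have degree 3 and induce a cycle, so G is the wheel on 8 vertices with hub a. With the hub fixed, the remaining symmetry is that of the rim cycle C_7, giving the dihedral group D_7.

the dihedral group of order 14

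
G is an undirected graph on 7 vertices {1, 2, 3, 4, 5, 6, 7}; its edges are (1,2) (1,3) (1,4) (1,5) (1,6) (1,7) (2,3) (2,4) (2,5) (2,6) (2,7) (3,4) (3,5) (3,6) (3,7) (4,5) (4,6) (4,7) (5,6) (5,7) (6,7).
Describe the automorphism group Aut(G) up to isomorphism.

S_7

All 7 vertices are pairwise adjacent: G = K_7. Any permutation of the 7 vertices preserves K_7, so Aut(K_7) = S_7 of order 7! = 5040.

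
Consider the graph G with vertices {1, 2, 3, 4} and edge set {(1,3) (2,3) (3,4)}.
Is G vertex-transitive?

Vertex 3 is the only vertex of degree 3, so every automorphism fixes it; G is not vertex-transitive.

No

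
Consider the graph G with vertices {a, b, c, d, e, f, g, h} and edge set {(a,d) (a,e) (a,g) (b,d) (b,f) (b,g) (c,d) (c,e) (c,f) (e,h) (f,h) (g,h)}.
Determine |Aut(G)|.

48

G is 3-regular and bipartite on 2^3 = 8 vertices with girth 4; it is the hypercube graph Q_3. The symmetry group of the 3-cube is the hyperoctahedral group B_3 = Z_2 ≀ S_3, of order 2^3·3! = 48.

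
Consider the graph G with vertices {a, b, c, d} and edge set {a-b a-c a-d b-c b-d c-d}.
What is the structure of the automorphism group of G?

the symmetric group on 4 letters

Every vertex has degree 3, so G is the complete graph K_4. Any permutation of the 4 vertices preserves K_4, so Aut(K_4) = S_4 of order 4! = 24.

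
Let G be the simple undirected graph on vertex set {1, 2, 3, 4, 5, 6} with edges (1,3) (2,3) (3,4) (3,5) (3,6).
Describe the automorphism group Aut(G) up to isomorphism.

Vertex 3 has degree 5 and every other vertex has degree 1, so G is the star K_{1,5} with centre 3. The 5 leaves are pairwise interchangeable while the centre is fixed, giving Aut(G) = S_5.

the symmetric group on 5 letters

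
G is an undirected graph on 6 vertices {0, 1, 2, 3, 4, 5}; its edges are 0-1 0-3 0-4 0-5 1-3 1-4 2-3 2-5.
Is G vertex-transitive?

Vertex 0 is the only vertex of degree 4, so every automorphism fixes it; G is not vertex-transitive.

No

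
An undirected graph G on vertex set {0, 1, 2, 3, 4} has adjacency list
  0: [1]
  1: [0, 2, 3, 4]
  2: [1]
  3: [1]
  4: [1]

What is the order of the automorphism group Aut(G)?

24

Vertex 1 has degree 4 and every other vertex has degree 1, so G is the star K_{1,4} with centre 1. Any automorphism fixes the centre and permutes the 4 leaves freely, so Aut(G) ≅ S_4 of order 4! = 24.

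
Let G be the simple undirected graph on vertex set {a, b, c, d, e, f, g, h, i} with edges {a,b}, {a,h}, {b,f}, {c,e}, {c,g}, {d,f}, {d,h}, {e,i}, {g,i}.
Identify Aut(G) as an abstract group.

D_4 × D_5

G has two connected components, {a, b, d, f, h} and {c, e, g, i}; each is 2-regular, so G = C_5 ⊔ C_4. No automorphism exchanges components of different sizes, hence Aut(G) is the direct product D_4 × D_5, order 80.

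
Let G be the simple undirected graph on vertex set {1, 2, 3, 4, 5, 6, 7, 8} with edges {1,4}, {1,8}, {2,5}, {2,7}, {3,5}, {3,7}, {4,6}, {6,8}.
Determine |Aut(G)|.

128

G has two connected components, {1, 4, 6, 8} and {2, 3, 5, 7}; each is 2-regular, so G = C_4 ⊔ C_4. With two isomorphic components, Aut(G) = Aut(C_4) ≀ S_2 = (D_4 × D_4) ⋊ Z_2: permute each cycle by D_4, then optionally swap the two cycles. Order 2·(2·4)² = 128.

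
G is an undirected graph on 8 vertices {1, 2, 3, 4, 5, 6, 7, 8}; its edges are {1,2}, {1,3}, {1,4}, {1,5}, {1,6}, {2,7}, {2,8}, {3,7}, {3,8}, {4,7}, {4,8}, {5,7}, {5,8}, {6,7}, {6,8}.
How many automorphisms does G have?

720

The vertices split by degree into {1, 7, 8} (degree 5) and {2, 3, 4, 5, 6} (degree 3); every edge runs between the two parts, so G is the complete bipartite graph K_{3,5}. Automorphisms preserve the bipartition setwise (since the parts differ in size) and act as S_3 × S_5 within it; |Aut| = 720.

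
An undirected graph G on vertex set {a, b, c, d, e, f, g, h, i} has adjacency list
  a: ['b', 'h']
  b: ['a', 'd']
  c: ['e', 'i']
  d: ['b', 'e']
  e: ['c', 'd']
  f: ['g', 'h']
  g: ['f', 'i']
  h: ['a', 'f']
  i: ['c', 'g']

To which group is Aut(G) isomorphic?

D_9

G is 2-regular and connected on 9 vertices, i.e. the cycle C_9. The automorphisms of the 9-cycle are exactly the symmetries of a regular 9-gon: the dihedral group D_9, |D_9| = 18.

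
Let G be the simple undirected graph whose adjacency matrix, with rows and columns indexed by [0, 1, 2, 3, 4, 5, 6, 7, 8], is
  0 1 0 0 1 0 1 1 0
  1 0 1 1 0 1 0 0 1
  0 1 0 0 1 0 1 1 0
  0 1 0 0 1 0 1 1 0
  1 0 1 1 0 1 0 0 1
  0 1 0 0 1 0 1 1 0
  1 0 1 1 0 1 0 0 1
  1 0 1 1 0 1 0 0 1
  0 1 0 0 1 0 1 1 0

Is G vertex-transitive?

No

Automorphisms preserve degree, but G has vertices of degree 4 and vertices of degree 5; no automorphism maps one to the other, so G is not vertex-transitive.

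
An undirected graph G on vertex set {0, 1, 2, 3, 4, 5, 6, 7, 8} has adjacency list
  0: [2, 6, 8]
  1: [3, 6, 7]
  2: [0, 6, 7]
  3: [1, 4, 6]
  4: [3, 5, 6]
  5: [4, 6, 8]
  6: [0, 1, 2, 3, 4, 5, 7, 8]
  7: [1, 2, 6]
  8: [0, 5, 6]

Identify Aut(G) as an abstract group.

D_8

Vertex 6 is the unique vertex of degree 8; the remaining 8 vertices each have degree 3 and induce a cycle, so G is the wheel on 9 vertices with hub 6. Every automorphism fixes the hub and acts on the rim 8-cycle, so Aut(G) ≅ Aut(C_8) = D_8 of order 16.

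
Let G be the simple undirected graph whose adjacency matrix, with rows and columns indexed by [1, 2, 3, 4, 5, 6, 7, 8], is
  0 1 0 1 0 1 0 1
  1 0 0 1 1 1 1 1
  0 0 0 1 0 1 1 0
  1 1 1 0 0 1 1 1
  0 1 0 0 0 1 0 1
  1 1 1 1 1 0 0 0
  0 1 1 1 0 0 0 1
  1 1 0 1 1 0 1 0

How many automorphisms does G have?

1

The degree sequence is [4, 6, 3, 6, 3, 5, 4, 5]. Checking the degree-preserving permutations of the vertex set shows that none except the identity preserves every edge, so Aut(G) is trivial.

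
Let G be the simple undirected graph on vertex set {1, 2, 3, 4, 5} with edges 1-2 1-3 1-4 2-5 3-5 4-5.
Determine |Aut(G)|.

The vertices split by degree into {1, 5} (degree 3) and {2, 3, 4} (degree 2); every edge runs between the two parts, so G is the complete bipartite graph K_{2,3}. The parts have unequal sizes, so no automorphism swaps them; each part is permuted independently, giving S_3 × S_2 of order 3!·2! = 12.

12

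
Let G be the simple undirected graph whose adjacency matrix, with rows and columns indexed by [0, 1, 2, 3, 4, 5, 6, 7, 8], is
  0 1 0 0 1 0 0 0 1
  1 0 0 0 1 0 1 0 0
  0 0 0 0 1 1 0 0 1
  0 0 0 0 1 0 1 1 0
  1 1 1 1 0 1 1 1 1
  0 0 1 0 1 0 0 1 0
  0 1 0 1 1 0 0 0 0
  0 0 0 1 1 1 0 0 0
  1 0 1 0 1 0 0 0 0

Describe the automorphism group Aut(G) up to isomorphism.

D_8

Vertex 4 is the unique vertex of degree 8; the remaining 8 vertices each have degree 3 and induce a cycle, so G is the wheel on 9 vertices with hub 4. Every automorphism fixes the hub and acts on the rim 8-cycle, so Aut(G) ≅ Aut(C_8) = D_8 of order 16.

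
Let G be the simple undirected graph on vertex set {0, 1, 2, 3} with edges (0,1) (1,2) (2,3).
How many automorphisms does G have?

2

The degree sequence is [1, 2, 2, 1]; the two degree-1 vertices 0 and 3 are the ends of a path, so G = P_4. A path has exactly one nontrivial symmetry — reversal — giving Aut(G) of order 2.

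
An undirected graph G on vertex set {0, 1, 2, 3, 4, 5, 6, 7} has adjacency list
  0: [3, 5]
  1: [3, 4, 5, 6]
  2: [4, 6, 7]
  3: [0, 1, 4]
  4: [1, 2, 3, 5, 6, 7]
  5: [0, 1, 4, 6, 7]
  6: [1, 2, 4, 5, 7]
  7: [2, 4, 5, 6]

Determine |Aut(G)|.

1

The degree sequence is [2, 4, 3, 3, 6, 5, 5, 4]. Checking the degree-preserving permutations of the vertex set shows that none except the identity preserves every edge, so Aut(G) is trivial.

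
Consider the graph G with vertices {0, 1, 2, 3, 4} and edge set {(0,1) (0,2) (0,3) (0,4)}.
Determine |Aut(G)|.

Vertex 0 has degree 4 and every other vertex has degree 1, so G is the star K_{1,4} with centre 0. Any automorphism fixes the centre and permutes the 4 leaves freely, so Aut(G) ≅ S_4 of order 4! = 24.

24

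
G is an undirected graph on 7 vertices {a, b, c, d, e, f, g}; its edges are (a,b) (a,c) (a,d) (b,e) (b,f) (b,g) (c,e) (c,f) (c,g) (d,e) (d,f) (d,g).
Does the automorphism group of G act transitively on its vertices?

No

Automorphisms preserve degree, but G has vertices of degree 3 and vertices of degree 4; no automorphism maps one to the other, so G is not vertex-transitive.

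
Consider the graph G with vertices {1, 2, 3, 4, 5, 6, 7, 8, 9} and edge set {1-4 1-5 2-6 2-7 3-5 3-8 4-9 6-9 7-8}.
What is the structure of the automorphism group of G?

Every vertex has degree 2 and the graph is connected, so G is the 9-cycle C_9. The automorphisms of the 9-cycle are exactly the symmetries of a regular 9-gon: the dihedral group D_9, |D_9| = 18.

the dihedral group of order 18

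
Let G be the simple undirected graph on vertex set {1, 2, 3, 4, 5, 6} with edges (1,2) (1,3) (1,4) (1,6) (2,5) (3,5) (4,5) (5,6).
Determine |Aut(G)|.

The vertices split by degree into {1, 5} (degree 4) and {2, 3, 4, 6} (degree 2); every edge runs between the two parts, so G is the complete bipartite graph K_{2,4}. The parts have unequal sizes, so no automorphism swaps them; each part is permuted independently, giving S_4 × S_2 of order 4!·2! = 48.

48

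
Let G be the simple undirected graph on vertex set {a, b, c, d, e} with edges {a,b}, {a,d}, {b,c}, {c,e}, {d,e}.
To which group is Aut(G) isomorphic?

G is 2-regular and connected on 5 vertices, i.e. the cycle C_5. The automorphisms of the 5-cycle are exactly the symmetries of a regular 5-gon: the dihedral group D_5, |D_5| = 10.

D_5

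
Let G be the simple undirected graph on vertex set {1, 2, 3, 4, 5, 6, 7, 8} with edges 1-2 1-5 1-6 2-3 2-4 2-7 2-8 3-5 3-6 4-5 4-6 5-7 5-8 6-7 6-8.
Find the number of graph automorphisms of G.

The vertices split by degree into {2, 5, 6} (degree 5) and {1, 3, 4, 7, 8} (degree 3); every edge runs between the two parts, so G is the complete bipartite graph K_{3,5}. The parts have unequal sizes, so no automorphism swaps them; each part is permuted independently, giving S_5 × S_3 of order 5!·3! = 720.

720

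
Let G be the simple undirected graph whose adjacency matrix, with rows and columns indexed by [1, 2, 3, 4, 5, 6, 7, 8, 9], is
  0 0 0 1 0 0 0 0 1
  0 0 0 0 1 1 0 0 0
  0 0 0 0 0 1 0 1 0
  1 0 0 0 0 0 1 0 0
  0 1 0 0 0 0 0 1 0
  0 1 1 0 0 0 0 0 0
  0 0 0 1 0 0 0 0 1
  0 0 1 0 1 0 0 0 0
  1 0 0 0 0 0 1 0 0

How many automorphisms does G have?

G has two connected components, {2, 3, 5, 6, 8} and {1, 4, 7, 9}; each is 2-regular, so G = C_5 ⊔ C_4. No automorphism exchanges components of different sizes, hence Aut(G) is the direct product D_4 × D_5, order 80.

80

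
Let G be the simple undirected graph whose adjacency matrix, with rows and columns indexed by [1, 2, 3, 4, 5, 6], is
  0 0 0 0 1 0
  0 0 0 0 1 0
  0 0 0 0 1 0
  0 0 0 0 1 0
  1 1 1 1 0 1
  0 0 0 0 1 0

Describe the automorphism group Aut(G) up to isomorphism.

the symmetric group on 5 letters

Vertex 5 has degree 5 and every other vertex has degree 1, so G is the star K_{1,5} with centre 5. The 5 leaves are pairwise interchangeable while the centre is fixed, giving Aut(G) = S_5.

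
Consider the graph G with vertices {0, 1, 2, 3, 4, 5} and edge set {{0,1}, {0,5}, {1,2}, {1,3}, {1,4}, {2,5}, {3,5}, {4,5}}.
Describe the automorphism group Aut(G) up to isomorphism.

S_4 × S_2

The vertices split by degree into {1, 5} (degree 4) and {0, 2, 3, 4} (degree 2); every edge runs between the two parts, so G is the complete bipartite graph K_{2,4}. Automorphisms preserve the bipartition setwise (since the parts differ in size) and act as S_4 × S_2 within it; |Aut| = 48.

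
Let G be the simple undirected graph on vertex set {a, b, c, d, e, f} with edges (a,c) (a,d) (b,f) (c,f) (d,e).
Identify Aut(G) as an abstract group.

the cyclic group of order 2

The degree sequence is [2, 1, 2, 2, 1, 2]; the two degree-1 vertices b and e are the ends of a path, so G = P_6. The only nontrivial automorphism of a path is the end-to-end reflection, so Aut(G) ≅ Z_2.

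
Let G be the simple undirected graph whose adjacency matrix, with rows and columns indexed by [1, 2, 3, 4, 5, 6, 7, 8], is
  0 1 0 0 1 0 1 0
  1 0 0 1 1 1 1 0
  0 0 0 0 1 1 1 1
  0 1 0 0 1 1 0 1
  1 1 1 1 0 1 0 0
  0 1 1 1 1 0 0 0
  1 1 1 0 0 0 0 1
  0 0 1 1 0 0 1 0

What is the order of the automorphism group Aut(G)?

The degree sequence is [3, 5, 4, 4, 5, 4, 4, 3]. Checking the degree-preserving permutations of the vertex set shows that none except the identity preserves every edge, so Aut(G) is trivial.

1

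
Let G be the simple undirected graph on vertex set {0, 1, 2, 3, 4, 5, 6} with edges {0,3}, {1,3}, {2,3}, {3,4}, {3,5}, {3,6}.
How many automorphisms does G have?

720

Vertex 3 has degree 6 and every other vertex has degree 1, so G is the star K_{1,6} with centre 3. Any automorphism fixes the centre and permutes the 6 leaves freely, so Aut(G) ≅ S_6 of order 6! = 720.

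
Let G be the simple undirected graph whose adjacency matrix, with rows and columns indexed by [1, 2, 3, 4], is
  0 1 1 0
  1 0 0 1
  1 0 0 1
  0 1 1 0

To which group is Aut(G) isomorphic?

G is 2-regular and bipartite on 2^2 = 4 vertices with girth 4; it is the hypercube graph Q_2. Aut(Q_2) consists of the signed permutations of the 2 coordinate axes: 2! permutations times 2^2 sign flips, so |Aut| = 2^2·2! = 8.

Z_2^2 ⋊ S_2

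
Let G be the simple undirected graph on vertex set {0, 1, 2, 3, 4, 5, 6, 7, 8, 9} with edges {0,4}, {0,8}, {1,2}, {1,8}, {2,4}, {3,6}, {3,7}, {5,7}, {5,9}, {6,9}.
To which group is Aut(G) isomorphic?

G has two connected components, {0, 1, 2, 4, 8} and {3, 5, 6, 7, 9}; each is 2-regular, so G = C_5 ⊔ C_5. Aut of a disjoint union of two copies of C_5 is the wreath product D_5 ≀ Z_2, of order 2·10² = 200.

D_5 ≀ Z_2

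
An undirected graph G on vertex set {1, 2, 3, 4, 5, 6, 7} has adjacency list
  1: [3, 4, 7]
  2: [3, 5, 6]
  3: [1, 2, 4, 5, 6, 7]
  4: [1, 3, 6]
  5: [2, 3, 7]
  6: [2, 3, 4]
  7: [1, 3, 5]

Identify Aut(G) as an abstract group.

Vertex 3 is the unique vertex of degree 6; the remaining 6 vertices each have degree 3 and induce a cycle, so G is the wheel on 7 vertices with hub 3. With the hub fixed, the remaining symmetry is that of the rim cycle C_6, giving the dihedral group D_6.

D_6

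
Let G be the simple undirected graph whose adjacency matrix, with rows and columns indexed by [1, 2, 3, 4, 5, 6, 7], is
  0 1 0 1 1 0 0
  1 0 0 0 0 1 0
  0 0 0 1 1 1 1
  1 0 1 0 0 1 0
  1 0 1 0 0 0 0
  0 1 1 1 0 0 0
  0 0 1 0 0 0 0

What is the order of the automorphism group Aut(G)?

1

Degrees alone do not determine every vertex (e.g. 1 and 4 both have degree 3), but their neighbour-degree multisets differ: N(1) has degrees [2, 2, 3] while N(4) has degrees [3, 3, 4]. Repeating this refinement separates all vertices, so the only automorphism is the identity.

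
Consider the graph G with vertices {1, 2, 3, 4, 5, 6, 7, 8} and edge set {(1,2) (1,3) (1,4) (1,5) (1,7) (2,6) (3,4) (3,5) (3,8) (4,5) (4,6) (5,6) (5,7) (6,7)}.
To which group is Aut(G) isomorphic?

1

Degrees alone do not determine every vertex (e.g. 1 and 5 both have degree 5), but their neighbour-degree multisets differ: N(1) has degrees [2, 3, 4, 4, 5] while N(5) has degrees [3, 4, 4, 4, 5]. Repeating this refinement separates all vertices, so the only automorphism is the identity.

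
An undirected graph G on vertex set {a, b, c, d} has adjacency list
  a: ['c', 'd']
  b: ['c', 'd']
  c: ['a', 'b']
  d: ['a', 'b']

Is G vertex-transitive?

G is 2-regular and bipartite on 2^2 = 4 vertices with girth 4; it is the hypercube graph Q_2. Aut(Q_2) consists of the signed permutations of the 2 coordinate axes: 2! permutations times 2^2 sign flips, so |Aut| = 2^2·2! = 8. This group acts transitively on the 4 vertices.

Yes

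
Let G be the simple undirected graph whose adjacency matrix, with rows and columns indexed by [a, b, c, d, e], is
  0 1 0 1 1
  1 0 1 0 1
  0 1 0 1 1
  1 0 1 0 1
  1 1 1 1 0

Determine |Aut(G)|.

Vertex e is the unique vertex of degree 4; the remaining 4 vertices each have degree 3 and induce a cycle, so G is the wheel on 5 vertices with hub e. With the hub fixed, the remaining symmetry is that of the rim cycle C_4, giving the dihedral group D_4.

8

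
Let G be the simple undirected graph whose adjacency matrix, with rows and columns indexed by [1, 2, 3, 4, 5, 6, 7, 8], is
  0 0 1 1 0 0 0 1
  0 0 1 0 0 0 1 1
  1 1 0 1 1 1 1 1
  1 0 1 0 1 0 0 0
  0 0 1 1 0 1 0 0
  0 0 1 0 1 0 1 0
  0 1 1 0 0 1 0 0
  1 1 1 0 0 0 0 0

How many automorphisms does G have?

Vertex 3 is the unique vertex of degree 7; the remaining 7 vertices each have degree 3 and induce a cycle, so G is the wheel on 8 vertices with hub 3. With the hub fixed, the remaining symmetry is that of the rim cycle C_7, giving the dihedral group D_7.

14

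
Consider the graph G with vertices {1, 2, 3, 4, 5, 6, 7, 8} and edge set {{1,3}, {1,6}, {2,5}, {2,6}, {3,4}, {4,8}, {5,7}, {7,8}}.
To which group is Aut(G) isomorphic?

G is 2-regular and connected on 8 vertices, i.e. the cycle C_8. The automorphisms of the 8-cycle are exactly the symmetries of a regular 8-gon: the dihedral group D_8, |D_8| = 16.

D_8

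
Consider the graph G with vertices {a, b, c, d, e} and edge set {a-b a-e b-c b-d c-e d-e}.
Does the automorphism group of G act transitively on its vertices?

No

Automorphisms preserve degree, but G has vertices of degree 2 and vertices of degree 3; no automorphism maps one to the other, so G is not vertex-transitive.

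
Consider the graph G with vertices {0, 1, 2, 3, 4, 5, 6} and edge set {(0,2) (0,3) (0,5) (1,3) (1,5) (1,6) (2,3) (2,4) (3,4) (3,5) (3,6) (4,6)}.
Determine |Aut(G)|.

Vertex 3 is the unique vertex of degree 6; the remaining 6 vertices each have degree 3 and induce a cycle, so G is the wheel on 7 vertices with hub 3. Every automorphism fixes the hub and acts on the rim 6-cycle, so Aut(G) ≅ Aut(C_6) = D_6 of order 12.

12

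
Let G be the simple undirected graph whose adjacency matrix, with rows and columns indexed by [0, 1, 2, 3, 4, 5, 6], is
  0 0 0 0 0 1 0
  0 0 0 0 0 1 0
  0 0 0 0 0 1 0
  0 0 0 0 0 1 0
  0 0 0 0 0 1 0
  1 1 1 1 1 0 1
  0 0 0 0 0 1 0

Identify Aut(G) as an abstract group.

Vertex 5 has degree 6 and every other vertex has degree 1, so G is the star K_{1,6} with centre 5. The 6 leaves are pairwise interchangeable while the centre is fixed, giving Aut(G) = S_6.

S_6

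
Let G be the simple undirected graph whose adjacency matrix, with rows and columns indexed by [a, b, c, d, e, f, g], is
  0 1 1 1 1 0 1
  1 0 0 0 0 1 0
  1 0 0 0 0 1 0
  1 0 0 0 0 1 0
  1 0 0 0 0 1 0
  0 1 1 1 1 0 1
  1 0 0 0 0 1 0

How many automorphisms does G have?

240

The vertices split by degree into {a, f} (degree 5) and {b, c, d, e, g} (degree 2); every edge runs between the two parts, so G is the complete bipartite graph K_{2,5}. Automorphisms preserve the bipartition setwise (since the parts differ in size) and act as S_2 × S_5 within it; |Aut| = 240.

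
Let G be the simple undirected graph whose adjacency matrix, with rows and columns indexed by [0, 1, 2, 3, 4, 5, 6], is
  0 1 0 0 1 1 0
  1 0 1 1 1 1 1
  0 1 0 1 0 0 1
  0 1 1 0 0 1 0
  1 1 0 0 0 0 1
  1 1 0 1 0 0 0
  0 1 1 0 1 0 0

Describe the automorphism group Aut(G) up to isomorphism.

Vertex 1 is the unique vertex of degree 6; the remaining 6 vertices each have degree 3 and induce a cycle, so G is the wheel on 7 vertices with hub 1. With the hub fixed, the remaining symmetry is that of the rim cycle C_6, giving the dihedral group D_6.

the dihedral group of order 12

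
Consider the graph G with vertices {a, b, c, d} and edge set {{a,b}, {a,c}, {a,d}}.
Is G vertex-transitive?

No

Vertex a is the only vertex of degree 3, so every automorphism fixes it; G is not vertex-transitive.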